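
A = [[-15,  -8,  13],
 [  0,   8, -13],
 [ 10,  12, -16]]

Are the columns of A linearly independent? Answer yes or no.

Row reduce A to echelon form.
R3 ← R3 + (2/3)·R1: [0, 20/3, -22/3]
R3 ← R3 − (5/6)·R2: [0, 0, 7/2]
3 pivots among 3 columns.
Every column is a pivot column, so the columns are linearly independent.

yes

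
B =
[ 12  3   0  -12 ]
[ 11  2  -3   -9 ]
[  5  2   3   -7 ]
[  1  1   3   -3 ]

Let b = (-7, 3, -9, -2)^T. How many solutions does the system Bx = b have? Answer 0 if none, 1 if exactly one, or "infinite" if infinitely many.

0

Row reduce the augmented matrix [B | b].
R2 ← R2 − (11/12)·R1: [0, -3/4, -3, 2, 113/12]
R3 ← R3 − (5/12)·R1: [0, 3/4, 3, -2, -73/12]
R4 ← R4 − (1/12)·R1: [0, 3/4, 3, -2, -17/12]
R3 ← R3 + R2: [0, 0, 0, 0, 10/3]
R4 ← R4 + R2: [0, 0, 0, 0, 8]
R4 ← R4 − (12/5)·R3: [0, 0, 0, 0, 0]
The echelon form has 3 nonzero rows; the last pivot sits in the augmented column, so rank(B) = 2 but rank([B|b]) = 3.
Since the ranks differ, the system is inconsistent.
It has no solutions.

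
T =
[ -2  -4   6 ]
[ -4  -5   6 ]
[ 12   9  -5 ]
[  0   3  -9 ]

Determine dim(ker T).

0

Row reduce to echelon form.
R2 ← R2 − (2)·R1: [0, 3, -6]
R3 ← R3 + (6)·R1: [0, -15, 31]
R3 ← R3 + (5)·R2: [0, 0, 1]
R4 ← R4 − R2: [0, 0, -3]
R4 ← R4 + (3)·R3: [0, 0, 0]
3 nonzero rows, so rank(T) = 3.
T has 3 columns; by rank–nullity, nullity = 3 − 3 = 0.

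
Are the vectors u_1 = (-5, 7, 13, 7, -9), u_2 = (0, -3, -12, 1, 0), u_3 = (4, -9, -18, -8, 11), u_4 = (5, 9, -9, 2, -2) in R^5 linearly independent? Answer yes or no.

yes

Form the matrix with these vectors as rows and row reduce.
R3 ← R3 + (4/5)·R1: [0, -17/5, -38/5, -12/5, 19/5]
R4 ← R4 + R1: [0, 16, 4, 9, -11]
R3 ← R3 − (17/15)·R2: [0, 0, 6, -53/15, 19/5]
R4 ← R4 + (16/3)·R2: [0, 0, -60, 43/3, -11]
R4 ← R4 + (10)·R3: [0, 0, 0, -21, 27]
4 nonzero rows, so the 4 vectors span a space of dimension 4.
Since 4 = 4, the vectors are linearly independent.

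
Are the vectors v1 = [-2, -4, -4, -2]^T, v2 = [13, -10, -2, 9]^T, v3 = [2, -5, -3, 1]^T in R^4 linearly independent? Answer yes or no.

Form the matrix with these vectors as rows and row reduce.
R2 ← R2 + (13/2)·R1: [0, -36, -28, -4]
R3 ← R3 + R1: [0, -9, -7, -1]
R3 ← R3 − (1/4)·R2: [0, 0, 0, 0]
2 nonzero rows, so the 3 vectors span a space of dimension 2.
Since 2 < 3, the vectors are linearly dependent.

no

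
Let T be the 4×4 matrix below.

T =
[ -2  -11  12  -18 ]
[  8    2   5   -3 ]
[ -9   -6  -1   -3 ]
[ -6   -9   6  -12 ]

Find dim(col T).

Row reduce to echelon form.
R2 ← R2 + (4)·R1: [0, -42, 53, -75]
R3 ← R3 − (9/2)·R1: [0, 87/2, -55, 78]
R4 ← R4 − (3)·R1: [0, 24, -30, 42]
R3 ← R3 + (29/28)·R2: [0, 0, -3/28, 9/28]
R4 ← R4 + (4/7)·R2: [0, 0, 2/7, -6/7]
R4 ← R4 + (8/3)·R3: [0, 0, 0, 0]
Echelon form has 3 nonzero rows, so rank(T) = 3.
The column space has dimension equal to the rank: 3.

3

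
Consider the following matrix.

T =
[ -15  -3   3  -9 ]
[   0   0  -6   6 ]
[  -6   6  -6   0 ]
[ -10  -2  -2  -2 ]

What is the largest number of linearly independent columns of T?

3

Row reduce to echelon form.
R3 ← R3 − (2/5)·R1: [0, 36/5, -36/5, 18/5]
R4 ← R4 − (2/3)·R1: [0, 0, -4, 4]
Swap R2 ↔ R3
R4 ← R4 − (2/3)·R3: [0, 0, 0, 0]
Echelon form has 3 nonzero rows, so rank(T) = 3.
The rank gives the maximum number of linearly independent columns: 3.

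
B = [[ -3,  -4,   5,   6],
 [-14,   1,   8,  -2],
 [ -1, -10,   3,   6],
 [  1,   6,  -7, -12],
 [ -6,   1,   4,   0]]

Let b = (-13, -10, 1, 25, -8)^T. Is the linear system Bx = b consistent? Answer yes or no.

Row reduce the augmented matrix [B | b].
R2 ← R2 − (14/3)·R1: [0, 59/3, -46/3, -30, 152/3]
R3 ← R3 − (1/3)·R1: [0, -26/3, 4/3, 4, 16/3]
R4 ← R4 + (1/3)·R1: [0, 14/3, -16/3, -10, 62/3]
R5 ← R5 − (2)·R1: [0, 9, -6, -12, 18]
R3 ← R3 + (26/59)·R2: [0, 0, -320/59, -544/59, 1632/59]
R4 ← R4 − (14/59)·R2: [0, 0, -100/59, -170/59, 510/59]
R5 ← R5 − (27/59)·R2: [0, 0, 60/59, 102/59, -306/59]
R4 ← R4 − (5/16)·R3: [0, 0, 0, 0, 0]
R5 ← R5 + (3/16)·R3: [0, 0, 0, 0, 0]
The echelon form has 3 nonzero rows, and every pivot lies in the first 4 columns, so rank(B) = rank([B|b]) = 3.
The system is consistent.

yes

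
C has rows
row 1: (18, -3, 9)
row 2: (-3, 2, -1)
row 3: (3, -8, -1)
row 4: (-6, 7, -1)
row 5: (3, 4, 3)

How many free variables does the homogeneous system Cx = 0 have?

1

Row reduce to echelon form.
R2 ← R2 + (1/6)·R1: [0, 3/2, 1/2]
R3 ← R3 − (1/6)·R1: [0, -15/2, -5/2]
R4 ← R4 + (1/3)·R1: [0, 6, 2]
R5 ← R5 − (1/6)·R1: [0, 9/2, 3/2]
R3 ← R3 + (5)·R2: [0, 0, 0]
R4 ← R4 − (4)·R2: [0, 0, 0]
R5 ← R5 − (3)·R2: [0, 0, 0]
2 nonzero rows, so rank(C) = 2.
C has 3 columns; by rank–nullity, nullity = 3 − 2 = 1.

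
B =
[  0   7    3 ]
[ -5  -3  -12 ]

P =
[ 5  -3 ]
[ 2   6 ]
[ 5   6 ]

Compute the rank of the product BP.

2

First compute BP:
[[ 29,  60],
 [-91, -75]]
Now row reduce the product.
R2 ← R2 + (91/29)·R1: [0, 3285/29]
2 nonzero rows, so rank(BP) = 2.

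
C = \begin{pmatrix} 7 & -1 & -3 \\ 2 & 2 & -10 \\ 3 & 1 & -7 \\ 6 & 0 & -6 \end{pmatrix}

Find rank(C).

2

Row reduce to echelon form.
R2 ← R2 − (2/7)·R1: [0, 16/7, -64/7]
R3 ← R3 − (3/7)·R1: [0, 10/7, -40/7]
R4 ← R4 − (6/7)·R1: [0, 6/7, -24/7]
R3 ← R3 − (5/8)·R2: [0, 0, 0]
R4 ← R4 − (3/8)·R2: [0, 0, 0]
Echelon form has 2 nonzero rows, so rank(C) = 2.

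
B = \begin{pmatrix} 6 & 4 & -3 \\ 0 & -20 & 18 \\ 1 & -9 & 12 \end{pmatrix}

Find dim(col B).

3

Row reduce to echelon form.
R3 ← R3 − (1/6)·R1: [0, -29/3, 25/2]
R3 ← R3 − (29/60)·R2: [0, 0, 19/5]
Echelon form has 3 nonzero rows, so rank(B) = 3.
The column space has dimension equal to the rank: 3.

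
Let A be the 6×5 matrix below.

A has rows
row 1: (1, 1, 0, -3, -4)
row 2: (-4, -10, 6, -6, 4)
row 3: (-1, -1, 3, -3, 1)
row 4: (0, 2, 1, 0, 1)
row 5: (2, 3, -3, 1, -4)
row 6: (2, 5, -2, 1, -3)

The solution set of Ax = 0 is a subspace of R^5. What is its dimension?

2

Row reduce to echelon form.
R2 ← R2 + (4)·R1: [0, -6, 6, -18, -12]
R3 ← R3 + R1: [0, 0, 3, -6, -3]
R5 ← R5 − (2)·R1: [0, 1, -3, 7, 4]
R6 ← R6 − (2)·R1: [0, 3, -2, 7, 5]
R4 ← R4 + (1/3)·R2: [0, 0, 3, -6, -3]
R5 ← R5 + (1/6)·R2: [0, 0, -2, 4, 2]
R6 ← R6 + (1/2)·R2: [0, 0, 1, -2, -1]
R4 ← R4 − R3: [0, 0, 0, 0, 0]
R5 ← R5 + (2/3)·R3: [0, 0, 0, 0, 0]
R6 ← R6 − (1/3)·R3: [0, 0, 0, 0, 0]
3 nonzero rows, so rank(A) = 3.
A has 5 columns; by rank–nullity, nullity = 5 − 3 = 2.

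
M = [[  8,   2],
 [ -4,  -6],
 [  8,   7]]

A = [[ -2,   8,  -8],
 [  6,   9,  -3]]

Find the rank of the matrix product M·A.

2

First compute MA:
[[ -4,  82, -70],
 [-28, -86,  50],
 [ 26, 127, -85]]
Now row reduce the product.
R2 ← R2 − (7)·R1: [0, -660, 540]
R3 ← R3 + (13/2)·R1: [0, 660, -540]
R3 ← R3 + R2: [0, 0, 0]
2 nonzero rows, so rank(MA) = 2.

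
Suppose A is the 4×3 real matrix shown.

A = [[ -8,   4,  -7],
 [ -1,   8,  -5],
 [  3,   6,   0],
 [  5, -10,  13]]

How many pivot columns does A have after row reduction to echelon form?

Row reduce to echelon form.
R2 ← R2 − (1/8)·R1: [0, 15/2, -33/8]
R3 ← R3 + (3/8)·R1: [0, 15/2, -21/8]
R4 ← R4 + (5/8)·R1: [0, -15/2, 69/8]
R3 ← R3 − R2: [0, 0, 3/2]
R4 ← R4 + R2: [0, 0, 9/2]
R4 ← R4 − (3)·R3: [0, 0, 0]
Echelon form has 3 nonzero rows, so rank(A) = 3.
Each nonzero row contributes one pivot column: 3 pivot columns.

3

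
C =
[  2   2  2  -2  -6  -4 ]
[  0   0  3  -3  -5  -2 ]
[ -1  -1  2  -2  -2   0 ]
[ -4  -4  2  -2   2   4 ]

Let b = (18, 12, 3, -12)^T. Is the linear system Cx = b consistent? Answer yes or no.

yes

Row reduce the augmented matrix [C | b].
R3 ← R3 + (1/2)·R1: [0, 0, 3, -3, -5, -2, 12]
R4 ← R4 + (2)·R1: [0, 0, 6, -6, -10, -4, 24]
R3 ← R3 − R2: [0, 0, 0, 0, 0, 0, 0]
R4 ← R4 − (2)·R2: [0, 0, 0, 0, 0, 0, 0]
The echelon form has 2 nonzero rows, and every pivot lies in the first 6 columns, so rank(C) = rank([C|b]) = 2.
The system is consistent.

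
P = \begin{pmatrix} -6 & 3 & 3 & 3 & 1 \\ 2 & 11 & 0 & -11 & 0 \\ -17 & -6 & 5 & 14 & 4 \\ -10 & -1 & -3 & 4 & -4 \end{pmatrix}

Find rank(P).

4

Row reduce to echelon form.
R2 ← R2 + (1/3)·R1: [0, 12, 1, -10, 1/3]
R3 ← R3 − (17/6)·R1: [0, -29/2, -7/2, 11/2, 7/6]
R4 ← R4 − (5/3)·R1: [0, -6, -8, -1, -17/3]
R3 ← R3 + (29/24)·R2: [0, 0, -55/24, -79/12, 113/72]
R4 ← R4 + (1/2)·R2: [0, 0, -15/2, -6, -11/2]
R4 ← R4 − (36/11)·R3: [0, 0, 0, 171/11, -117/11]
Echelon form has 4 nonzero rows, so rank(P) = 4.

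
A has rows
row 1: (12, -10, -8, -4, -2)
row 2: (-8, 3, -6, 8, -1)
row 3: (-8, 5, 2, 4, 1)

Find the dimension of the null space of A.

2

Row reduce to echelon form.
R2 ← R2 + (2/3)·R1: [0, -11/3, -34/3, 16/3, -7/3]
R3 ← R3 + (2/3)·R1: [0, -5/3, -10/3, 4/3, -1/3]
R3 ← R3 − (5/11)·R2: [0, 0, 20/11, -12/11, 8/11]
3 nonzero rows, so rank(A) = 3.
A has 5 columns; by rank–nullity, nullity = 5 − 3 = 2.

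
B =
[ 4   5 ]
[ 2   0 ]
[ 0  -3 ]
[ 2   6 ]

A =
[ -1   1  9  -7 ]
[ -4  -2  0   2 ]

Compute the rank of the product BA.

2

First compute BA:
[[-24,  -6,  36, -18],
 [ -2,   2,  18, -14],
 [ 12,   6,   0,  -6],
 [-26, -10,  18,  -2]]
Now row reduce the product.
R2 ← R2 − (1/12)·R1: [0, 5/2, 15, -25/2]
R3 ← R3 + (1/2)·R1: [0, 3, 18, -15]
R4 ← R4 − (13/12)·R1: [0, -7/2, -21, 35/2]
R3 ← R3 − (6/5)·R2: [0, 0, 0, 0]
R4 ← R4 + (7/5)·R2: [0, 0, 0, 0]
2 nonzero rows, so rank(BA) = 2.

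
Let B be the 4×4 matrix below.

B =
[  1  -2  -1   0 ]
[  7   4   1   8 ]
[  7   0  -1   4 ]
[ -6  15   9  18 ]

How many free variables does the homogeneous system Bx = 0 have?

1

Row reduce to echelon form.
R2 ← R2 − (7)·R1: [0, 18, 8, 8]
R3 ← R3 − (7)·R1: [0, 14, 6, 4]
R4 ← R4 + (6)·R1: [0, 3, 3, 18]
R3 ← R3 − (7/9)·R2: [0, 0, -2/9, -20/9]
R4 ← R4 − (1/6)·R2: [0, 0, 5/3, 50/3]
R4 ← R4 + (15/2)·R3: [0, 0, 0, 0]
3 nonzero rows, so rank(B) = 3.
B has 4 columns; by rank–nullity, nullity = 4 − 3 = 1.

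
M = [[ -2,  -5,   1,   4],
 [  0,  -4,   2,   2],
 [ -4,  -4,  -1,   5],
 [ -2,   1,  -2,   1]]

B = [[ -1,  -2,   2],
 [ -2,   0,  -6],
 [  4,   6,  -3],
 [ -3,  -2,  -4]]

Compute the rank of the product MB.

First compute MB:
[[  4,   2,   7],
 [ 10,   8,  10],
 [ -7,  -8,  -1],
 [-11, -10,  -8]]
Now row reduce the product.
R2 ← R2 − (5/2)·R1: [0, 3, -15/2]
R3 ← R3 + (7/4)·R1: [0, -9/2, 45/4]
R4 ← R4 + (11/4)·R1: [0, -9/2, 45/4]
R3 ← R3 + (3/2)·R2: [0, 0, 0]
R4 ← R4 + (3/2)·R2: [0, 0, 0]
2 nonzero rows, so rank(MB) = 2.

2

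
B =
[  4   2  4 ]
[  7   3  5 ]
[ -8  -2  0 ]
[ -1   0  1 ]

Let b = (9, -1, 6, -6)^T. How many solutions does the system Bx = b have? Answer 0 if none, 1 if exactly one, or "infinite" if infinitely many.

0

Row reduce the augmented matrix [B | b].
R2 ← R2 − (7/4)·R1: [0, -1/2, -2, -67/4]
R3 ← R3 + (2)·R1: [0, 2, 8, 24]
R4 ← R4 + (1/4)·R1: [0, 1/2, 2, -15/4]
R3 ← R3 + (4)·R2: [0, 0, 0, -43]
R4 ← R4 + R2: [0, 0, 0, -41/2]
R4 ← R4 − (41/86)·R3: [0, 0, 0, 0]
The echelon form has 3 nonzero rows; the last pivot sits in the augmented column, so rank(B) = 2 but rank([B|b]) = 3.
Since the ranks differ, the system is inconsistent.
It has no solutions.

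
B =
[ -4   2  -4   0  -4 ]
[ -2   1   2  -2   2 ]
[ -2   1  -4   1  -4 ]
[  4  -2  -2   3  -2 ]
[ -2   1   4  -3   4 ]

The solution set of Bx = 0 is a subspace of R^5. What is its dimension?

Row reduce to echelon form.
R2 ← R2 − (1/2)·R1: [0, 0, 4, -2, 4]
R3 ← R3 − (1/2)·R1: [0, 0, -2, 1, -2]
R4 ← R4 + R1: [0, 0, -6, 3, -6]
R5 ← R5 − (1/2)·R1: [0, 0, 6, -3, 6]
R3 ← R3 + (1/2)·R2: [0, 0, 0, 0, 0]
R4 ← R4 + (3/2)·R2: [0, 0, 0, 0, 0]
R5 ← R5 − (3/2)·R2: [0, 0, 0, 0, 0]
2 nonzero rows, so rank(B) = 2.
B has 5 columns; by rank–nullity, nullity = 5 − 2 = 3.

3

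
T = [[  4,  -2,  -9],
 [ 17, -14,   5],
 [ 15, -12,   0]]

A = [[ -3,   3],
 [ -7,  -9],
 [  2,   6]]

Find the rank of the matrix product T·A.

First compute TA:
[[-16, -24],
 [ 57, 207],
 [ 39, 153]]
Now row reduce the product.
R2 ← R2 + (57/16)·R1: [0, 243/2]
R3 ← R3 + (39/16)·R1: [0, 189/2]
R3 ← R3 − (7/9)·R2: [0, 0]
2 nonzero rows, so rank(TA) = 2.

2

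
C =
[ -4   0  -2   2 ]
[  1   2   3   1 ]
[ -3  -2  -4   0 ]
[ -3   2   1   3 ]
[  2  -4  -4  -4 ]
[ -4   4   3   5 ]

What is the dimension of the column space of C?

2

Row reduce to echelon form.
R2 ← R2 + (1/4)·R1: [0, 2, 5/2, 3/2]
R3 ← R3 − (3/4)·R1: [0, -2, -5/2, -3/2]
R4 ← R4 − (3/4)·R1: [0, 2, 5/2, 3/2]
R5 ← R5 + (1/2)·R1: [0, -4, -5, -3]
R6 ← R6 − R1: [0, 4, 5, 3]
R3 ← R3 + R2: [0, 0, 0, 0]
R4 ← R4 − R2: [0, 0, 0, 0]
R5 ← R5 + (2)·R2: [0, 0, 0, 0]
R6 ← R6 − (2)·R2: [0, 0, 0, 0]
Echelon form has 2 nonzero rows, so rank(C) = 2.
The column space has dimension equal to the rank: 2.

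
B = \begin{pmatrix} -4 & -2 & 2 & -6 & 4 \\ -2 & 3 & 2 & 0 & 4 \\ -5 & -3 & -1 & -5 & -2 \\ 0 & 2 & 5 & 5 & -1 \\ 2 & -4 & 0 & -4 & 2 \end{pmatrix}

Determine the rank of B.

4

Row reduce to echelon form.
R2 ← R2 − (1/2)·R1: [0, 4, 1, 3, 2]
R3 ← R3 − (5/4)·R1: [0, -1/2, -7/2, 5/2, -7]
R5 ← R5 + (1/2)·R1: [0, -5, 1, -7, 4]
R3 ← R3 + (1/8)·R2: [0, 0, -27/8, 23/8, -27/4]
R4 ← R4 − (1/2)·R2: [0, 0, 9/2, 7/2, -2]
R5 ← R5 + (5/4)·R2: [0, 0, 9/4, -13/4, 13/2]
R4 ← R4 + (4/3)·R3: [0, 0, 0, 22/3, -11]
R5 ← R5 + (2/3)·R3: [0, 0, 0, -4/3, 2]
R5 ← R5 + (2/11)·R4: [0, 0, 0, 0, 0]
Echelon form has 4 nonzero rows, so rank(B) = 4.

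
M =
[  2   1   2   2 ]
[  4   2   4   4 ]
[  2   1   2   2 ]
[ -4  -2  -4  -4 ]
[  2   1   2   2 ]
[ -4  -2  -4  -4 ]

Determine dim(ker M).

Row reduce to echelon form.
R2 ← R2 − (2)·R1: [0, 0, 0, 0]
R3 ← R3 − R1: [0, 0, 0, 0]
R4 ← R4 + (2)·R1: [0, 0, 0, 0]
R5 ← R5 − R1: [0, 0, 0, 0]
R6 ← R6 + (2)·R1: [0, 0, 0, 0]
1 nonzero row, so rank(M) = 1.
M has 4 columns; by rank–nullity, nullity = 4 − 1 = 3.

3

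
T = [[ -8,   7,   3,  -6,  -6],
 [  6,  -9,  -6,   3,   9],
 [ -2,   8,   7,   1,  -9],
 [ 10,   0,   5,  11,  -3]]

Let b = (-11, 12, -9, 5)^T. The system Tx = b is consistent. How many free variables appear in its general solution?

Row reduce the augmented matrix [T | b].
R2 ← R2 + (3/4)·R1: [0, -15/4, -15/4, -3/2, 9/2, 15/4]
R3 ← R3 − (1/4)·R1: [0, 25/4, 25/4, 5/2, -15/2, -25/4]
R4 ← R4 + (5/4)·R1: [0, 35/4, 35/4, 7/2, -21/2, -35/4]
R3 ← R3 + (5/3)·R2: [0, 0, 0, 0, 0, 0]
R4 ← R4 + (7/3)·R2: [0, 0, 0, 0, 0, 0]
The echelon form has 2 nonzero rows, and every pivot lies in the first 5 columns, so rank(T) = rank([T|b]) = 2.
The system is consistent.
Free variables = (unknowns) − (rank) = 5 − 2 = 3.

3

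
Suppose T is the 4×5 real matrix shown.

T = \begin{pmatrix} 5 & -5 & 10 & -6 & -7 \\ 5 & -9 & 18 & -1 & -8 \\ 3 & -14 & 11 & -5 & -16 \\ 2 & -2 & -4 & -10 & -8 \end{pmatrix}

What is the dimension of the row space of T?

4

Row reduce to echelon form.
R2 ← R2 − R1: [0, -4, 8, 5, -1]
R3 ← R3 − (3/5)·R1: [0, -11, 5, -7/5, -59/5]
R4 ← R4 − (2/5)·R1: [0, 0, -8, -38/5, -26/5]
R3 ← R3 − (11/4)·R2: [0, 0, -17, -303/20, -181/20]
R4 ← R4 − (8/17)·R3: [0, 0, 0, -8/17, -16/17]
Echelon form has 4 nonzero rows, so rank(T) = 4.
The row space has dimension equal to the rank: 4.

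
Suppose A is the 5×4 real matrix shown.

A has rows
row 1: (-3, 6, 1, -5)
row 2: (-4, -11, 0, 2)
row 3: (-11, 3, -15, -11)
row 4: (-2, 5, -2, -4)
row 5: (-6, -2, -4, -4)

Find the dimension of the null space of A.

1

Row reduce to echelon form.
R2 ← R2 − (4/3)·R1: [0, -19, -4/3, 26/3]
R3 ← R3 − (11/3)·R1: [0, -19, -56/3, 22/3]
R4 ← R4 − (2/3)·R1: [0, 1, -8/3, -2/3]
R5 ← R5 − (2)·R1: [0, -14, -6, 6]
R3 ← R3 − R2: [0, 0, -52/3, -4/3]
R4 ← R4 + (1/19)·R2: [0, 0, -52/19, -4/19]
R5 ← R5 − (14/19)·R2: [0, 0, -286/57, -22/57]
R4 ← R4 − (3/19)·R3: [0, 0, 0, 0]
R5 ← R5 − (11/38)·R3: [0, 0, 0, 0]
3 nonzero rows, so rank(A) = 3.
A has 4 columns; by rank–nullity, nullity = 4 − 3 = 1.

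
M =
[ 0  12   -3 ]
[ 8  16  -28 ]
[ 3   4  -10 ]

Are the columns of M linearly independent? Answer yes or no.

no

Row reduce M to echelon form.
Swap R1 ↔ R2
R3 ← R3 − (3/8)·R1: [0, -2, 1/2]
R3 ← R3 + (1/6)·R2: [0, 0, 0]
2 pivots among 3 columns.
Only 2 < 3 pivot columns, so the columns are linearly dependent.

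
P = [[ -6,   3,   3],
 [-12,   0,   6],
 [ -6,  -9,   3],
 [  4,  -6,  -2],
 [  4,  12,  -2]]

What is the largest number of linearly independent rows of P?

Row reduce to echelon form.
R2 ← R2 − (2)·R1: [0, -6, 0]
R3 ← R3 − R1: [0, -12, 0]
R4 ← R4 + (2/3)·R1: [0, -4, 0]
R5 ← R5 + (2/3)·R1: [0, 14, 0]
R3 ← R3 − (2)·R2: [0, 0, 0]
R4 ← R4 − (2/3)·R2: [0, 0, 0]
R5 ← R5 + (7/3)·R2: [0, 0, 0]
Echelon form has 2 nonzero rows, so rank(P) = 2.
The rank gives the maximum number of linearly independent rows: 2.

2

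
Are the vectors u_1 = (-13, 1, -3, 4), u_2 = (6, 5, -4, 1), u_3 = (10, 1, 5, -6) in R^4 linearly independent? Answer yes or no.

yes

Form the matrix with these vectors as rows and row reduce.
R2 ← R2 + (6/13)·R1: [0, 71/13, -70/13, 37/13]
R3 ← R3 + (10/13)·R1: [0, 23/13, 35/13, -38/13]
R3 ← R3 − (23/71)·R2: [0, 0, 315/71, -273/71]
3 nonzero rows, so the 3 vectors span a space of dimension 3.
Since 3 = 3, the vectors are linearly independent.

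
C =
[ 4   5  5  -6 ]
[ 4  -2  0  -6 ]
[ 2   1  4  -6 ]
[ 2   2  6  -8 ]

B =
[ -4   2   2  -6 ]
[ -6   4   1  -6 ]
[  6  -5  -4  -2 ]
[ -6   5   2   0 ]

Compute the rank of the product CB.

First compute CB:
[[ 20, -27, -19, -64],
 [ 32, -30,  -6, -12],
 [ 46, -42, -23, -26],
 [ 64, -58, -34, -36]]
Now row reduce the product.
R2 ← R2 − (8/5)·R1: [0, 66/5, 122/5, 452/5]
R3 ← R3 − (23/10)·R1: [0, 201/10, 207/10, 606/5]
R4 ← R4 − (16/5)·R1: [0, 142/5, 134/5, 844/5]
R3 ← R3 − (67/44)·R2: [0, 0, -181/11, -181/11]
R4 ← R4 − (71/33)·R2: [0, 0, -848/33, -848/33]
R4 ← R4 − (848/543)·R3: [0, 0, 0, 0]
3 nonzero rows, so rank(CB) = 3.

3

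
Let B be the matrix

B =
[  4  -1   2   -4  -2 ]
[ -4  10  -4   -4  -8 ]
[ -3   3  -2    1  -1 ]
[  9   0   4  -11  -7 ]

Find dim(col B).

Row reduce to echelon form.
R2 ← R2 + R1: [0, 9, -2, -8, -10]
R3 ← R3 + (3/4)·R1: [0, 9/4, -1/2, -2, -5/2]
R4 ← R4 − (9/4)·R1: [0, 9/4, -1/2, -2, -5/2]
R3 ← R3 − (1/4)·R2: [0, 0, 0, 0, 0]
R4 ← R4 − (1/4)·R2: [0, 0, 0, 0, 0]
Echelon form has 2 nonzero rows, so rank(B) = 2.
The column space has dimension equal to the rank: 2.

2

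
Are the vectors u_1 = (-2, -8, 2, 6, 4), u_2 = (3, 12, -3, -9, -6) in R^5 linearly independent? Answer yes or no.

Form the matrix with these vectors as rows and row reduce.
R2 ← R2 + (3/2)·R1: [0, 0, 0, 0, 0]
1 nonzero row, so the 2 vectors span a space of dimension 1.
Since 1 < 2, the vectors are linearly dependent.

no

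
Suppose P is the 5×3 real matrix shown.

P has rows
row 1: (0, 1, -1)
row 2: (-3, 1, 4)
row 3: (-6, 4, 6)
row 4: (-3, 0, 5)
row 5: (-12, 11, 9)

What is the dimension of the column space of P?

Row reduce to echelon form.
Swap R1 ↔ R2
R3 ← R3 − (2)·R1: [0, 2, -2]
R4 ← R4 − R1: [0, -1, 1]
R5 ← R5 − (4)·R1: [0, 7, -7]
R3 ← R3 − (2)·R2: [0, 0, 0]
R4 ← R4 + R2: [0, 0, 0]
R5 ← R5 − (7)·R2: [0, 0, 0]
Echelon form has 2 nonzero rows, so rank(P) = 2.
The column space has dimension equal to the rank: 2.

2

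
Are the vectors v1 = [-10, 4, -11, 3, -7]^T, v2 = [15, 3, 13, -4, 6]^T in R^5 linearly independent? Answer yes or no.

Form the matrix with these vectors as rows and row reduce.
R2 ← R2 + (3/2)·R1: [0, 9, -7/2, 1/2, -9/2]
2 nonzero rows, so the 2 vectors span a space of dimension 2.
Since 2 = 2, the vectors are linearly independent.

yes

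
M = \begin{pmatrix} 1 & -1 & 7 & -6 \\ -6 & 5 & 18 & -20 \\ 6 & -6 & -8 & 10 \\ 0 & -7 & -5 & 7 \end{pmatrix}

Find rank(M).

4

Row reduce to echelon form.
R2 ← R2 + (6)·R1: [0, -1, 60, -56]
R3 ← R3 − (6)·R1: [0, 0, -50, 46]
R4 ← R4 − (7)·R2: [0, 0, -425, 399]
R4 ← R4 − (17/2)·R3: [0, 0, 0, 8]
Echelon form has 4 nonzero rows, so rank(M) = 4.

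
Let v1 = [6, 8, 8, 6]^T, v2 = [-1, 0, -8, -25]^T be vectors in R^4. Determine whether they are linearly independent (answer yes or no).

yes

Form the matrix with these vectors as rows and row reduce.
R2 ← R2 + (1/6)·R1: [0, 4/3, -20/3, -24]
2 nonzero rows, so the 2 vectors span a space of dimension 2.
Since 2 = 2, the vectors are linearly independent.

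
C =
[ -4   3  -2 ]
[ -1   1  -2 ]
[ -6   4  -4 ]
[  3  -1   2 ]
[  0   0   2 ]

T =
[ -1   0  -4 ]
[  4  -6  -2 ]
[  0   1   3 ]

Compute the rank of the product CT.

2

First compute CT:
[[ 16, -20,   4],
 [  5,  -8,  -4],
 [ 22, -28,   4],
 [ -7,   8,  -4],
 [  0,   2,   6]]
Now row reduce the product.
R2 ← R2 − (5/16)·R1: [0, -7/4, -21/4]
R3 ← R3 − (11/8)·R1: [0, -1/2, -3/2]
R4 ← R4 + (7/16)·R1: [0, -3/4, -9/4]
R3 ← R3 − (2/7)·R2: [0, 0, 0]
R4 ← R4 − (3/7)·R2: [0, 0, 0]
R5 ← R5 + (8/7)·R2: [0, 0, 0]
2 nonzero rows, so rank(CT) = 2.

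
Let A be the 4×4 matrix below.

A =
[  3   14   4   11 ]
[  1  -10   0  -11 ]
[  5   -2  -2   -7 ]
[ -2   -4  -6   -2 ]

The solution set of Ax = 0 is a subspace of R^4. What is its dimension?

Row reduce to echelon form.
R2 ← R2 − (1/3)·R1: [0, -44/3, -4/3, -44/3]
R3 ← R3 − (5/3)·R1: [0, -76/3, -26/3, -76/3]
R4 ← R4 + (2/3)·R1: [0, 16/3, -10/3, 16/3]
R3 ← R3 − (19/11)·R2: [0, 0, -70/11, 0]
R4 ← R4 + (4/11)·R2: [0, 0, -42/11, 0]
R4 ← R4 − (3/5)·R3: [0, 0, 0, 0]
3 nonzero rows, so rank(A) = 3.
A has 4 columns; by rank–nullity, nullity = 4 − 3 = 1.

1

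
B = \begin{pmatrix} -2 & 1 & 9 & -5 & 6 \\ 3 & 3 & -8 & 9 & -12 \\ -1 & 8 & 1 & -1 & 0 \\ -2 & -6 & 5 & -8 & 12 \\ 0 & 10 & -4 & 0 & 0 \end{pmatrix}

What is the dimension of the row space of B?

Row reduce to echelon form.
R2 ← R2 + (3/2)·R1: [0, 9/2, 11/2, 3/2, -3]
R3 ← R3 − (1/2)·R1: [0, 15/2, -7/2, 3/2, -3]
R4 ← R4 − R1: [0, -7, -4, -3, 6]
R3 ← R3 − (5/3)·R2: [0, 0, -38/3, -1, 2]
R4 ← R4 + (14/9)·R2: [0, 0, 41/9, -2/3, 4/3]
R5 ← R5 − (20/9)·R2: [0, 0, -146/9, -10/3, 20/3]
R4 ← R4 + (41/114)·R3: [0, 0, 0, -39/38, 39/19]
R5 ← R5 − (73/57)·R3: [0, 0, 0, -39/19, 78/19]
R5 ← R5 − (2)·R4: [0, 0, 0, 0, 0]
Echelon form has 4 nonzero rows, so rank(B) = 4.
The row space has dimension equal to the rank: 4.

4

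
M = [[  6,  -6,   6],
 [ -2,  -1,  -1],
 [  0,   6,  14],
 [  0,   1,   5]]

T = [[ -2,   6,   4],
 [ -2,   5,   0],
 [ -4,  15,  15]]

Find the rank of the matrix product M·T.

First compute MT:
[[-24,  96, 114],
 [ 10, -32, -23],
 [-68, 240, 210],
 [-22,  80,  75]]
Now row reduce the product.
R2 ← R2 + (5/12)·R1: [0, 8, 49/2]
R3 ← R3 − (17/6)·R1: [0, -32, -113]
R4 ← R4 − (11/12)·R1: [0, -8, -59/2]
R3 ← R3 + (4)·R2: [0, 0, -15]
R4 ← R4 + R2: [0, 0, -5]
R4 ← R4 − (1/3)·R3: [0, 0, 0]
3 nonzero rows, so rank(MT) = 3.

3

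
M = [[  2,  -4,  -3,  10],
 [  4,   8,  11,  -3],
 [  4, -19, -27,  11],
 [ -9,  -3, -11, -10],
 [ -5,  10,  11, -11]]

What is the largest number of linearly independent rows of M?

4

Row reduce to echelon form.
R2 ← R2 − (2)·R1: [0, 16, 17, -23]
R3 ← R3 − (2)·R1: [0, -11, -21, -9]
R4 ← R4 + (9/2)·R1: [0, -21, -49/2, 35]
R5 ← R5 + (5/2)·R1: [0, 0, 7/2, 14]
R3 ← R3 + (11/16)·R2: [0, 0, -149/16, -397/16]
R4 ← R4 + (21/16)·R2: [0, 0, -35/16, 77/16]
R4 ← R4 − (35/149)·R3: [0, 0, 0, 3171/298]
R5 ← R5 + (56/149)·R3: [0, 0, 0, 1393/298]
R5 ← R5 − (199/453)·R4: [0, 0, 0, 0]
Echelon form has 4 nonzero rows, so rank(M) = 4.
The rank gives the maximum number of linearly independent rows: 4.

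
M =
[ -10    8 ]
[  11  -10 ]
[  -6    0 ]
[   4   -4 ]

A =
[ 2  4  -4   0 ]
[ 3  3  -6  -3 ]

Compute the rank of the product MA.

2

First compute MA:
[[  4, -16,  -8, -24],
 [ -8,  14,  16,  30],
 [-12, -24,  24,   0],
 [ -4,   4,   8,  12]]
Now row reduce the product.
R2 ← R2 + (2)·R1: [0, -18, 0, -18]
R3 ← R3 + (3)·R1: [0, -72, 0, -72]
R4 ← R4 + R1: [0, -12, 0, -12]
R3 ← R3 − (4)·R2: [0, 0, 0, 0]
R4 ← R4 − (2/3)·R2: [0, 0, 0, 0]
2 nonzero rows, so rank(MA) = 2.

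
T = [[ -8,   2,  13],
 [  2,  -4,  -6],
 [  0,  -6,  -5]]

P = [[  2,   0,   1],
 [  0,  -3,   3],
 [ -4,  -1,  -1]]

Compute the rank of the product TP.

First compute TP:
[[-68, -19, -15],
 [ 28,  18,  -4],
 [ 20,  23, -13]]
Now row reduce the product.
R2 ← R2 + (7/17)·R1: [0, 173/17, -173/17]
R3 ← R3 + (5/17)·R1: [0, 296/17, -296/17]
R3 ← R3 − (296/173)·R2: [0, 0, 0]
2 nonzero rows, so rank(TP) = 2.

2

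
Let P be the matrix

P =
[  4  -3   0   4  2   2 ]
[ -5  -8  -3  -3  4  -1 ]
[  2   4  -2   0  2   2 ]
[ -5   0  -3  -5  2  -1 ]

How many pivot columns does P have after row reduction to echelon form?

3

Row reduce to echelon form.
R2 ← R2 + (5/4)·R1: [0, -47/4, -3, 2, 13/2, 3/2]
R3 ← R3 − (1/2)·R1: [0, 11/2, -2, -2, 1, 1]
R4 ← R4 + (5/4)·R1: [0, -15/4, -3, 0, 9/2, 3/2]
R3 ← R3 + (22/47)·R2: [0, 0, -160/47, -50/47, 190/47, 80/47]
R4 ← R4 − (15/47)·R2: [0, 0, -96/47, -30/47, 114/47, 48/47]
R4 ← R4 − (3/5)·R3: [0, 0, 0, 0, 0, 0]
Echelon form has 3 nonzero rows, so rank(P) = 3.
Each nonzero row contributes one pivot column: 3 pivot columns.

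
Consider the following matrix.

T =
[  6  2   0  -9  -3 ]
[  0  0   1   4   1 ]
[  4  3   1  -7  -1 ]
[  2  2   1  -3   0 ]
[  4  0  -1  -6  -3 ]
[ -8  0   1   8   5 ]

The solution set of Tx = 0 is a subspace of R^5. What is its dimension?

Row reduce to echelon form.
R3 ← R3 − (2/3)·R1: [0, 5/3, 1, -1, 1]
R4 ← R4 − (1/3)·R1: [0, 4/3, 1, 0, 1]
R5 ← R5 − (2/3)·R1: [0, -4/3, -1, 0, -1]
R6 ← R6 + (4/3)·R1: [0, 8/3, 1, -4, 1]
Swap R2 ↔ R3
R4 ← R4 − (4/5)·R2: [0, 0, 1/5, 4/5, 1/5]
R5 ← R5 + (4/5)·R2: [0, 0, -1/5, -4/5, -1/5]
R6 ← R6 − (8/5)·R2: [0, 0, -3/5, -12/5, -3/5]
R4 ← R4 − (1/5)·R3: [0, 0, 0, 0, 0]
R5 ← R5 + (1/5)·R3: [0, 0, 0, 0, 0]
R6 ← R6 + (3/5)·R3: [0, 0, 0, 0, 0]
3 nonzero rows, so rank(T) = 3.
T has 5 columns; by rank–nullity, nullity = 5 − 3 = 2.

2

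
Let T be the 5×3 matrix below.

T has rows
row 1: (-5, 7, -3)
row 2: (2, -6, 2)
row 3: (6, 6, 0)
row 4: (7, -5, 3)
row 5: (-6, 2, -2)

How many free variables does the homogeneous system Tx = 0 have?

Row reduce to echelon form.
R2 ← R2 + (2/5)·R1: [0, -16/5, 4/5]
R3 ← R3 + (6/5)·R1: [0, 72/5, -18/5]
R4 ← R4 + (7/5)·R1: [0, 24/5, -6/5]
R5 ← R5 − (6/5)·R1: [0, -32/5, 8/5]
R3 ← R3 + (9/2)·R2: [0, 0, 0]
R4 ← R4 + (3/2)·R2: [0, 0, 0]
R5 ← R5 − (2)·R2: [0, 0, 0]
2 nonzero rows, so rank(T) = 2.
T has 3 columns; by rank–nullity, nullity = 3 − 2 = 1.

1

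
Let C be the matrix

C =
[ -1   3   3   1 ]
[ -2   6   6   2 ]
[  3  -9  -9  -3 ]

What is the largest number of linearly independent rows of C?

Row reduce to echelon form.
R2 ← R2 − (2)·R1: [0, 0, 0, 0]
R3 ← R3 + (3)·R1: [0, 0, 0, 0]
Echelon form has 1 nonzero row, so rank(C) = 1.
The rank gives the maximum number of linearly independent rows: 1.

1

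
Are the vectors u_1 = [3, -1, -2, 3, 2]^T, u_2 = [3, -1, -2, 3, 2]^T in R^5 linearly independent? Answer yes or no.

no

Form the matrix with these vectors as rows and row reduce.
R2 ← R2 − R1: [0, 0, 0, 0, 0]
1 nonzero row, so the 2 vectors span a space of dimension 1.
Since 1 < 2, the vectors are linearly dependent.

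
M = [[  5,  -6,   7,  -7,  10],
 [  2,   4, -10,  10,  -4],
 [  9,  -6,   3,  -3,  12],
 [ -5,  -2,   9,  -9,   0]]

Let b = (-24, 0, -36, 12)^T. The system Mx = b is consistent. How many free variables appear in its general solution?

Row reduce the augmented matrix [M | b].
R2 ← R2 − (2/5)·R1: [0, 32/5, -64/5, 64/5, -8, 48/5]
R3 ← R3 − (9/5)·R1: [0, 24/5, -48/5, 48/5, -6, 36/5]
R4 ← R4 + R1: [0, -8, 16, -16, 10, -12]
R3 ← R3 − (3/4)·R2: [0, 0, 0, 0, 0, 0]
R4 ← R4 + (5/4)·R2: [0, 0, 0, 0, 0, 0]
The echelon form has 2 nonzero rows, and every pivot lies in the first 5 columns, so rank(M) = rank([M|b]) = 2.
The system is consistent.
Free variables = (unknowns) − (rank) = 5 − 2 = 3.

3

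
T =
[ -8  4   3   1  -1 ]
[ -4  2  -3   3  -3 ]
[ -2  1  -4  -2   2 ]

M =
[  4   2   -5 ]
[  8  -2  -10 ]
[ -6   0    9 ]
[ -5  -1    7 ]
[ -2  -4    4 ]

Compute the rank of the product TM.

3

First compute TM:
[[-21, -21,  30],
 [  9,  -3, -18],
 [ 30, -12, -42]]
Now row reduce the product.
R2 ← R2 + (3/7)·R1: [0, -12, -36/7]
R3 ← R3 + (10/7)·R1: [0, -42, 6/7]
R3 ← R3 − (7/2)·R2: [0, 0, 132/7]
3 nonzero rows, so rank(TM) = 3.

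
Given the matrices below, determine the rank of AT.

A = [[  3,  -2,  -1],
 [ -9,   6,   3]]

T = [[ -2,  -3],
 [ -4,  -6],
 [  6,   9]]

1

First compute AT:
[[ -4,  -6],
 [ 12,  18]]
Now row reduce the product.
R2 ← R2 + (3)·R1: [0, 0]
1 nonzero row, so rank(AT) = 1.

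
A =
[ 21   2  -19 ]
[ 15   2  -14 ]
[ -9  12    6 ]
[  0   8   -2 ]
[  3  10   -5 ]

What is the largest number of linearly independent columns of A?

Row reduce to echelon form.
R2 ← R2 − (5/7)·R1: [0, 4/7, -3/7]
R3 ← R3 + (3/7)·R1: [0, 90/7, -15/7]
R5 ← R5 − (1/7)·R1: [0, 68/7, -16/7]
R3 ← R3 − (45/2)·R2: [0, 0, 15/2]
R4 ← R4 − (14)·R2: [0, 0, 4]
R5 ← R5 − (17)·R2: [0, 0, 5]
R4 ← R4 − (8/15)·R3: [0, 0, 0]
R5 ← R5 − (2/3)·R3: [0, 0, 0]
Echelon form has 3 nonzero rows, so rank(A) = 3.
The rank gives the maximum number of linearly independent columns: 3.

3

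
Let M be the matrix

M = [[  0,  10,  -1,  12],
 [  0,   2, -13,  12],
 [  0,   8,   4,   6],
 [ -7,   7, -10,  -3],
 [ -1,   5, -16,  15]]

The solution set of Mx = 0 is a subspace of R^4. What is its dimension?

1

Row reduce to echelon form.
Swap R1 ↔ R4
R5 ← R5 − (1/7)·R1: [0, 4, -102/7, 108/7]
R3 ← R3 − (4)·R2: [0, 0, 56, -42]
R4 ← R4 − (5)·R2: [0, 0, 64, -48]
R5 ← R5 − (2)·R2: [0, 0, 80/7, -60/7]
R4 ← R4 − (8/7)·R3: [0, 0, 0, 0]
R5 ← R5 − (10/49)·R3: [0, 0, 0, 0]
3 nonzero rows, so rank(M) = 3.
M has 4 columns; by rank–nullity, nullity = 4 − 3 = 1.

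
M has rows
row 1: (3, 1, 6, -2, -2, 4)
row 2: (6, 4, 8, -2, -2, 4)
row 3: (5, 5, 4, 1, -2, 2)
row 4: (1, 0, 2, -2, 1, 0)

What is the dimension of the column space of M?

3

Row reduce to echelon form.
R2 ← R2 − (2)·R1: [0, 2, -4, 2, 2, -4]
R3 ← R3 − (5/3)·R1: [0, 10/3, -6, 13/3, 4/3, -14/3]
R4 ← R4 − (1/3)·R1: [0, -1/3, 0, -4/3, 5/3, -4/3]
R3 ← R3 − (5/3)·R2: [0, 0, 2/3, 1, -2, 2]
R4 ← R4 + (1/6)·R2: [0, 0, -2/3, -1, 2, -2]
R4 ← R4 + R3: [0, 0, 0, 0, 0, 0]
Echelon form has 3 nonzero rows, so rank(M) = 3.
The column space has dimension equal to the rank: 3.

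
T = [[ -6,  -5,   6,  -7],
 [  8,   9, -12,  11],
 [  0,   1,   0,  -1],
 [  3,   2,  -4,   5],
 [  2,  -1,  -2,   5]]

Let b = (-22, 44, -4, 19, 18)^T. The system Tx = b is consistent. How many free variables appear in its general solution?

1

Row reduce the augmented matrix [T | b].
R2 ← R2 + (4/3)·R1: [0, 7/3, -4, 5/3, 44/3]
R4 ← R4 + (1/2)·R1: [0, -1/2, -1, 3/2, 8]
R5 ← R5 + (1/3)·R1: [0, -8/3, 0, 8/3, 32/3]
R3 ← R3 − (3/7)·R2: [0, 0, 12/7, -12/7, -72/7]
R4 ← R4 + (3/14)·R2: [0, 0, -13/7, 13/7, 78/7]
R5 ← R5 + (8/7)·R2: [0, 0, -32/7, 32/7, 192/7]
R4 ← R4 + (13/12)·R3: [0, 0, 0, 0, 0]
R5 ← R5 + (8/3)·R3: [0, 0, 0, 0, 0]
The echelon form has 3 nonzero rows, and every pivot lies in the first 4 columns, so rank(T) = rank([T|b]) = 3.
The system is consistent.
Free variables = (unknowns) − (rank) = 4 − 3 = 1.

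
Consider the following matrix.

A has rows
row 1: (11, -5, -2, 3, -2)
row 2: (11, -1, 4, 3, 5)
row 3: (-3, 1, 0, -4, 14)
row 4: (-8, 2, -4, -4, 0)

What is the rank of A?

4

Row reduce to echelon form.
R2 ← R2 − R1: [0, 4, 6, 0, 7]
R3 ← R3 + (3/11)·R1: [0, -4/11, -6/11, -35/11, 148/11]
R4 ← R4 + (8/11)·R1: [0, -18/11, -60/11, -20/11, -16/11]
R3 ← R3 + (1/11)·R2: [0, 0, 0, -35/11, 155/11]
R4 ← R4 + (9/22)·R2: [0, 0, -3, -20/11, 31/22]
Swap R3 ↔ R4
Echelon form has 4 nonzero rows, so rank(A) = 4.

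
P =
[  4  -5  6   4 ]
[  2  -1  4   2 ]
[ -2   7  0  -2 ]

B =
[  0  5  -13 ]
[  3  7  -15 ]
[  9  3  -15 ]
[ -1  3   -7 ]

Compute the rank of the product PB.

First compute PB:
[[ 35,  15, -95],
 [ 31,  21, -85],
 [ 23,  33, -65]]
Now row reduce the product.
R2 ← R2 − (31/35)·R1: [0, 54/7, -6/7]
R3 ← R3 − (23/35)·R1: [0, 162/7, -18/7]
R3 ← R3 − (3)·R2: [0, 0, 0]
2 nonzero rows, so rank(PB) = 2.

2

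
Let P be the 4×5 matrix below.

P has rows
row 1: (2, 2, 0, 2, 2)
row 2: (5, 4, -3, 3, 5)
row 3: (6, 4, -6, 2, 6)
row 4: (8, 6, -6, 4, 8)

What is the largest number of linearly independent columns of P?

Row reduce to echelon form.
R2 ← R2 − (5/2)·R1: [0, -1, -3, -2, 0]
R3 ← R3 − (3)·R1: [0, -2, -6, -4, 0]
R4 ← R4 − (4)·R1: [0, -2, -6, -4, 0]
R3 ← R3 − (2)·R2: [0, 0, 0, 0, 0]
R4 ← R4 − (2)·R2: [0, 0, 0, 0, 0]
Echelon form has 2 nonzero rows, so rank(P) = 2.
The rank gives the maximum number of linearly independent columns: 2.

2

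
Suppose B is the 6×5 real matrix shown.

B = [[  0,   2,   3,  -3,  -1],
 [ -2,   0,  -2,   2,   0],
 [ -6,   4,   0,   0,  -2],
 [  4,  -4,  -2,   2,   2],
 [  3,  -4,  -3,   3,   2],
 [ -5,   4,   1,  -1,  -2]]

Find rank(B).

2

Row reduce to echelon form.
Swap R1 ↔ R2
R3 ← R3 − (3)·R1: [0, 4, 6, -6, -2]
R4 ← R4 + (2)·R1: [0, -4, -6, 6, 2]
R5 ← R5 + (3/2)·R1: [0, -4, -6, 6, 2]
R6 ← R6 − (5/2)·R1: [0, 4, 6, -6, -2]
R3 ← R3 − (2)·R2: [0, 0, 0, 0, 0]
R4 ← R4 + (2)·R2: [0, 0, 0, 0, 0]
R5 ← R5 + (2)·R2: [0, 0, 0, 0, 0]
R6 ← R6 − (2)·R2: [0, 0, 0, 0, 0]
Echelon form has 2 nonzero rows, so rank(B) = 2.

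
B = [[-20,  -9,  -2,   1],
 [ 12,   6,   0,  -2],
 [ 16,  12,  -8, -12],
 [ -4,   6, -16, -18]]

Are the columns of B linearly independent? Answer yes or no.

no

Row reduce B to echelon form.
R2 ← R2 + (3/5)·R1: [0, 3/5, -6/5, -7/5]
R3 ← R3 + (4/5)·R1: [0, 24/5, -48/5, -56/5]
R4 ← R4 − (1/5)·R1: [0, 39/5, -78/5, -91/5]
R3 ← R3 − (8)·R2: [0, 0, 0, 0]
R4 ← R4 − (13)·R2: [0, 0, 0, 0]
2 pivots among 4 columns.
Only 2 < 4 pivot columns, so the columns are linearly dependent.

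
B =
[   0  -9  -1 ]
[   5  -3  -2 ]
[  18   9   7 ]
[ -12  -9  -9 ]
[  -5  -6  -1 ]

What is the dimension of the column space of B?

Row reduce to echelon form.
Swap R1 ↔ R2
R3 ← R3 − (18/5)·R1: [0, 99/5, 71/5]
R4 ← R4 + (12/5)·R1: [0, -81/5, -69/5]
R5 ← R5 + R1: [0, -9, -3]
R3 ← R3 + (11/5)·R2: [0, 0, 12]
R4 ← R4 − (9/5)·R2: [0, 0, -12]
R5 ← R5 − R2: [0, 0, -2]
R4 ← R4 + R3: [0, 0, 0]
R5 ← R5 + (1/6)·R3: [0, 0, 0]
Echelon form has 3 nonzero rows, so rank(B) = 3.
The column space has dimension equal to the rank: 3.

3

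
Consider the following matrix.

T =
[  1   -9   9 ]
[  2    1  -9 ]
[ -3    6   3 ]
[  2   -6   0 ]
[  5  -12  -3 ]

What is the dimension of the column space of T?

Row reduce to echelon form.
R2 ← R2 − (2)·R1: [0, 19, -27]
R3 ← R3 + (3)·R1: [0, -21, 30]
R4 ← R4 − (2)·R1: [0, 12, -18]
R5 ← R5 − (5)·R1: [0, 33, -48]
R3 ← R3 + (21/19)·R2: [0, 0, 3/19]
R4 ← R4 − (12/19)·R2: [0, 0, -18/19]
R5 ← R5 − (33/19)·R2: [0, 0, -21/19]
R4 ← R4 + (6)·R3: [0, 0, 0]
R5 ← R5 + (7)·R3: [0, 0, 0]
Echelon form has 3 nonzero rows, so rank(T) = 3.
The column space has dimension equal to the rank: 3.

3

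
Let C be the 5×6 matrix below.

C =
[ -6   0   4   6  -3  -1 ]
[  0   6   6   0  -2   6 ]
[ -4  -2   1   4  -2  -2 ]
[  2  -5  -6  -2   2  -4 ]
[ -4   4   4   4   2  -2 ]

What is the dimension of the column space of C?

3

Row reduce to echelon form.
R3 ← R3 − (2/3)·R1: [0, -2, -5/3, 0, 0, -4/3]
R4 ← R4 + (1/3)·R1: [0, -5, -14/3, 0, 1, -13/3]
R5 ← R5 − (2/3)·R1: [0, 4, 4/3, 0, 4, -4/3]
R3 ← R3 + (1/3)·R2: [0, 0, 1/3, 0, -2/3, 2/3]
R4 ← R4 + (5/6)·R2: [0, 0, 1/3, 0, -2/3, 2/3]
R5 ← R5 − (2/3)·R2: [0, 0, -8/3, 0, 16/3, -16/3]
R4 ← R4 − R3: [0, 0, 0, 0, 0, 0]
R5 ← R5 + (8)·R3: [0, 0, 0, 0, 0, 0]
Echelon form has 3 nonzero rows, so rank(C) = 3.
The column space has dimension equal to the rank: 3.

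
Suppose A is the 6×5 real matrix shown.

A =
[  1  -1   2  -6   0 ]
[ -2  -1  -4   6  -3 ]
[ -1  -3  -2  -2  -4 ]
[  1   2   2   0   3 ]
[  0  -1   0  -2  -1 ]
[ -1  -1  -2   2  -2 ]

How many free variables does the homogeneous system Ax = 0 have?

3

Row reduce to echelon form.
R2 ← R2 + (2)·R1: [0, -3, 0, -6, -3]
R3 ← R3 + R1: [0, -4, 0, -8, -4]
R4 ← R4 − R1: [0, 3, 0, 6, 3]
R6 ← R6 + R1: [0, -2, 0, -4, -2]
R3 ← R3 − (4/3)·R2: [0, 0, 0, 0, 0]
R4 ← R4 + R2: [0, 0, 0, 0, 0]
R5 ← R5 − (1/3)·R2: [0, 0, 0, 0, 0]
R6 ← R6 − (2/3)·R2: [0, 0, 0, 0, 0]
2 nonzero rows, so rank(A) = 2.
A has 5 columns; by rank–nullity, nullity = 5 − 2 = 3.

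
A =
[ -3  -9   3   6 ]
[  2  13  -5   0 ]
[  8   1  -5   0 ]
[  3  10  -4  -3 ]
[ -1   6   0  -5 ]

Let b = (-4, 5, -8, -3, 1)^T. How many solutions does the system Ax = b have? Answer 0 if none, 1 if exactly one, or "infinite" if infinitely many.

Row reduce the augmented matrix [A | b].
R2 ← R2 + (2/3)·R1: [0, 7, -3, 4, 7/3]
R3 ← R3 + (8/3)·R1: [0, -23, 3, 16, -56/3]
R4 ← R4 + R1: [0, 1, -1, 3, -7]
R5 ← R5 − (1/3)·R1: [0, 9, -1, -7, 7/3]
R3 ← R3 + (23/7)·R2: [0, 0, -48/7, 204/7, -11]
R4 ← R4 − (1/7)·R2: [0, 0, -4/7, 17/7, -22/3]
R5 ← R5 − (9/7)·R2: [0, 0, 20/7, -85/7, -2/3]
R4 ← R4 − (1/12)·R3: [0, 0, 0, 0, -77/12]
R5 ← R5 + (5/12)·R3: [0, 0, 0, 0, -21/4]
R5 ← R5 − (9/11)·R4: [0, 0, 0, 0, 0]
The echelon form has 4 nonzero rows; the last pivot sits in the augmented column, so rank(A) = 3 but rank([A|b]) = 4.
Since the ranks differ, the system is inconsistent.
It has no solutions.

0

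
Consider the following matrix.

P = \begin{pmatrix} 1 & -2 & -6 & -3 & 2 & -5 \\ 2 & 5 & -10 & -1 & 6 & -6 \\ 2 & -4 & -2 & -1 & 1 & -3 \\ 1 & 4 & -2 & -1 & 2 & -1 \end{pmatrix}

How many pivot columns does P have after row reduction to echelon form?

4

Row reduce to echelon form.
R2 ← R2 − (2)·R1: [0, 9, 2, 5, 2, 4]
R3 ← R3 − (2)·R1: [0, 0, 10, 5, -3, 7]
R4 ← R4 − R1: [0, 6, 4, 2, 0, 4]
R4 ← R4 − (2/3)·R2: [0, 0, 8/3, -4/3, -4/3, 4/3]
R4 ← R4 − (4/15)·R3: [0, 0, 0, -8/3, -8/15, -8/15]
Echelon form has 4 nonzero rows, so rank(P) = 4.
Each nonzero row contributes one pivot column: 4 pivot columns.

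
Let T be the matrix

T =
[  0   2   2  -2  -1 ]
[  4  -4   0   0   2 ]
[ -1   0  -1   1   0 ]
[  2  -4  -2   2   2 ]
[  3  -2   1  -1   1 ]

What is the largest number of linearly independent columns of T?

2

Row reduce to echelon form.
Swap R1 ↔ R2
R3 ← R3 + (1/4)·R1: [0, -1, -1, 1, 1/2]
R4 ← R4 − (1/2)·R1: [0, -2, -2, 2, 1]
R5 ← R5 − (3/4)·R1: [0, 1, 1, -1, -1/2]
R3 ← R3 + (1/2)·R2: [0, 0, 0, 0, 0]
R4 ← R4 + R2: [0, 0, 0, 0, 0]
R5 ← R5 − (1/2)·R2: [0, 0, 0, 0, 0]
Echelon form has 2 nonzero rows, so rank(T) = 2.
The rank gives the maximum number of linearly independent columns: 2.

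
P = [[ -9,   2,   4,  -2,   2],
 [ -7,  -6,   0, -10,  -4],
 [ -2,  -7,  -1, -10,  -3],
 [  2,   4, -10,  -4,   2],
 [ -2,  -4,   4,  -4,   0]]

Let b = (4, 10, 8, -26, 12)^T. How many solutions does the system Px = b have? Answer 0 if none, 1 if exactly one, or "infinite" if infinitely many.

Row reduce the augmented matrix [P | b].
R2 ← R2 − (7/9)·R1: [0, -68/9, -28/9, -76/9, -50/9, 62/9]
R3 ← R3 − (2/9)·R1: [0, -67/9, -17/9, -86/9, -31/9, 64/9]
R4 ← R4 + (2/9)·R1: [0, 40/9, -82/9, -40/9, 22/9, -226/9]
R5 ← R5 − (2/9)·R1: [0, -40/9, 28/9, -32/9, -4/9, 100/9]
R3 ← R3 − (67/68)·R2: [0, 0, 20/17, -21/17, 69/34, 11/34]
R4 ← R4 + (10/17)·R2: [0, 0, -186/17, -160/17, -14/17, -358/17]
R5 ← R5 − (10/17)·R2: [0, 0, 84/17, 24/17, 48/17, 120/17]
R4 ← R4 + (93/10)·R3: [0, 0, 0, -209/10, 361/20, -361/20]
R5 ← R5 − (21/5)·R3: [0, 0, 0, 33/5, -57/10, 57/10]
R5 ← R5 + (6/19)·R4: [0, 0, 0, 0, 0, 0]
The echelon form has 4 nonzero rows, and every pivot lies in the first 5 columns, so rank(P) = rank([P|b]) = 4.
The system is consistent.
rank = 4 < 5 unknowns, so there are infinitely many solutions.

infinite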